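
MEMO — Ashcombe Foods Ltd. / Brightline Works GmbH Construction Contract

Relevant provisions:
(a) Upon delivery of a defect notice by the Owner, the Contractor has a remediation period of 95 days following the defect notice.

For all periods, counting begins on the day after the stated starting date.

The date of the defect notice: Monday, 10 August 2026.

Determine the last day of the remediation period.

13 November 2026

Adding 95 calendar days to 10 August 2026 gives 13 November 2026, which is the last day of the remediation period.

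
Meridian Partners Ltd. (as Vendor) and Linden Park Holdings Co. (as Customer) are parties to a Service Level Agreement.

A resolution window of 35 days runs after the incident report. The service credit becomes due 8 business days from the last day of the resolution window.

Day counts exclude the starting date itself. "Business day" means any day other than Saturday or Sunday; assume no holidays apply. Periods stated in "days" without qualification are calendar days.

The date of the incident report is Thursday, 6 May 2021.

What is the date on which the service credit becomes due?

22 June 2021

The last day of the resolution window: 35 calendar days after 6 May 2021 is 10 June 2021.
From Thursday, 10 June 2021, 8 business days (Jun 11, Jun 14, Jun 15, Jun 16, Jun 17, Jun 18, Jun 21, Jun 22, skipping weekends) brings us to Tuesday, 22 June 2021, which is the date on which the service credit becomes due.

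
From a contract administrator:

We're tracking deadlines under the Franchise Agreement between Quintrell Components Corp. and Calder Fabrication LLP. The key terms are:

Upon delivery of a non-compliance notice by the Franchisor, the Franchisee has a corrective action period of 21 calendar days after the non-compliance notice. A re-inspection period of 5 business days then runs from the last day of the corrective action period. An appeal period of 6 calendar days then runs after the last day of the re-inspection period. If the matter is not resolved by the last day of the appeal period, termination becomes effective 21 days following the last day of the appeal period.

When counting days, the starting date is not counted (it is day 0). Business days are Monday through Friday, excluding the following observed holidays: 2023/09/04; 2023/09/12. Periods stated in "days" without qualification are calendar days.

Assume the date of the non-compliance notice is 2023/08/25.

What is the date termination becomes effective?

2023/10/19

Adding 21 calendar days to 2023/08/25 gives 2023/09/15, which is the last day of the corrective action period.
The last day of the re-inspection period: counting 5 business days from Friday, 2023/09/15 (Sep 18, Sep 19, Sep 20, Sep 21, Sep 22, skipping weekends) reaches Friday, 2023/09/22.
Adding 6 calendar days to 2023/09/22 gives 2023/09/28, which is the last day of the appeal period.
The date termination becomes effective: 2023/09/28 + 21 days = 2023/10/19.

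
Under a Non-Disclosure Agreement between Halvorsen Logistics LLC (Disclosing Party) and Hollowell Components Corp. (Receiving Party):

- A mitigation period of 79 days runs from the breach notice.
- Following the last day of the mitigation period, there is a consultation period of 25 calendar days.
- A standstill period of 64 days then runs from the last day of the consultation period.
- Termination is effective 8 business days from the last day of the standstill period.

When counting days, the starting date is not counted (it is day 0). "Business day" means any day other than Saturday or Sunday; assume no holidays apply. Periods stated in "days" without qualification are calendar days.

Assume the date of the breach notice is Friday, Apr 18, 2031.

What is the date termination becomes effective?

Oct 15, 2031

Adding 79 calendar days to Apr 18, 2031 gives Jul 6, 2031, which is the last day of the mitigation period.
Adding 25 calendar days to Jul 6, 2031 gives Jul 31, 2031, which is the last day of the consultation period.
Adding 64 calendar days to Jul 31, 2031 gives Oct 3, 2031, which is the last day of the standstill period.
From Friday, Oct 3, 2031, 8 business days (Oct 6, Oct 7, Oct 8, Oct 9, Oct 10, Oct 13, Oct 14, Oct 15, skipping weekends) brings us to Wednesday, Oct 15, 2031, which is the date termination becomes effective.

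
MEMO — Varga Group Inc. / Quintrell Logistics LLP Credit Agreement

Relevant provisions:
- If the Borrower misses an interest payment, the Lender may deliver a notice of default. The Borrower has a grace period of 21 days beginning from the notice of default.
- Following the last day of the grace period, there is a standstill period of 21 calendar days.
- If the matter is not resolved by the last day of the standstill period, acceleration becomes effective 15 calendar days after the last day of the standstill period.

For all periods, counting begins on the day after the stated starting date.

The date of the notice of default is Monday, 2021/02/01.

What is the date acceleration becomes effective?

2021/03/30

The last day of the grace period: 21 calendar days after 2021/02/01 is 2021/02/22.
The last day of the standstill period: 2021/02/22 + 21 days = 2021/03/15.
The date acceleration becomes effective: 15 calendar days after 2021/03/15 is 2021/03/30.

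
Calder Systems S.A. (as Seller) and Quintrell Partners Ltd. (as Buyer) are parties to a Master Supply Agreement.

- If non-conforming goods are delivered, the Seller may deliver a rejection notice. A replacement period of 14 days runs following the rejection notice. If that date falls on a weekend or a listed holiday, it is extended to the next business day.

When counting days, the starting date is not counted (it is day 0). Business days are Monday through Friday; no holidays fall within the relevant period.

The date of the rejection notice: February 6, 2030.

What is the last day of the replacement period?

February 20, 2030

Adding 14 calendar days to February 6, 2030 gives February 20, 2030, which is the last day of the replacement period. February 20, 2030 is a Wednesday, so no roll-forward applies.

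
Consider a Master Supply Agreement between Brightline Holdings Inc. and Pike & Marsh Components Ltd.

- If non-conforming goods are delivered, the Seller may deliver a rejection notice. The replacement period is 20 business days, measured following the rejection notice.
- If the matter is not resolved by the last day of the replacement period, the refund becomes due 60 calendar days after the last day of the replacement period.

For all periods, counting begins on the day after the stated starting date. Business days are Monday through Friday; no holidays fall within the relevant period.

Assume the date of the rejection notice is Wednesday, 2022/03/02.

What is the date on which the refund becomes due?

From Wednesday, 2022/03/02, 20 business days (Mar 3, Mar 4, Mar 7, Mar 8, …, Mar 28, Mar 29, Mar 30, skipping weekends) brings us to Wednesday, 2022/03/30, which is the last day of the replacement period.
Adding 60 calendar days to 2022/03/30 gives 2022/05/29, which is the date on which the refund becomes due.

2022/05/29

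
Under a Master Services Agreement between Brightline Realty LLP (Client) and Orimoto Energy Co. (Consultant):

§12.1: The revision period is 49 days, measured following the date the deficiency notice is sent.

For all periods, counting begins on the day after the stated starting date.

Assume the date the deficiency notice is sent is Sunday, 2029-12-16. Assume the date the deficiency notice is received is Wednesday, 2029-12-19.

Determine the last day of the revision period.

The last day of the revision period: 2029-12-16 + 49 days = 2030-02-03.

2030-02-03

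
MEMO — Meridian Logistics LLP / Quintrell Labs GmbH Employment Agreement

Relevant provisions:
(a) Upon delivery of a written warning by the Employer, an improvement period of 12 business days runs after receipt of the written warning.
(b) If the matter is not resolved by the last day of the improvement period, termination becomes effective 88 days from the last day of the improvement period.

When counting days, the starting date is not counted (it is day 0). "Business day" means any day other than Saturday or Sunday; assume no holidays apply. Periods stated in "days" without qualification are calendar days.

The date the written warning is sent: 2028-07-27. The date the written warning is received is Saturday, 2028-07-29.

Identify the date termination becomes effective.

2028-11-11

The last day of the improvement period: 12 business days after Saturday, 2028-07-29, skipping weekends — Jul 31, Aug 1, Aug 2, Aug 3, …, Aug 11, Aug 14, Aug 15 — lands on Tuesday, 2028-08-15.
The date termination becomes effective: 2028-08-15 + 88 days = 2028-11-11.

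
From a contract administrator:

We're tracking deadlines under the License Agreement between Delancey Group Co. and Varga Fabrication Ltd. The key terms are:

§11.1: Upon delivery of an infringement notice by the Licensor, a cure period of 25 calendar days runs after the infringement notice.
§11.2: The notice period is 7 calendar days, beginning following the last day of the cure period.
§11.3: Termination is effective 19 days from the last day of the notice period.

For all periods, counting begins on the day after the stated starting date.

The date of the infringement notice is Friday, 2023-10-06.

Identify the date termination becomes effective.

2023-11-26

The last day of the cure period: 25 calendar days after 2023-10-06 is 2023-10-31.
Adding 7 calendar days to 2023-10-31 gives 2023-11-07, which is the last day of the notice period.
The date termination becomes effective: 19 calendar days after 2023-11-07 is 2023-11-26.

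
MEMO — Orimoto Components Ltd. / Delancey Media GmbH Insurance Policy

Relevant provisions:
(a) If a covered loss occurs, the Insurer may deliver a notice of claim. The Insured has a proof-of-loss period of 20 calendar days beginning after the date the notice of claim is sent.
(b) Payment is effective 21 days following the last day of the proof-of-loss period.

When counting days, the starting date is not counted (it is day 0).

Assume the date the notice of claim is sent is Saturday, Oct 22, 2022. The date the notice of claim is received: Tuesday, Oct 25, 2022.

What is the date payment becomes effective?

The last day of the proof-of-loss period: Oct 22, 2022 + 20 days = Nov 11, 2022.
The date payment becomes effective: Nov 11, 2022 + 21 days = Dec 2, 2022.

Dec 2, 2022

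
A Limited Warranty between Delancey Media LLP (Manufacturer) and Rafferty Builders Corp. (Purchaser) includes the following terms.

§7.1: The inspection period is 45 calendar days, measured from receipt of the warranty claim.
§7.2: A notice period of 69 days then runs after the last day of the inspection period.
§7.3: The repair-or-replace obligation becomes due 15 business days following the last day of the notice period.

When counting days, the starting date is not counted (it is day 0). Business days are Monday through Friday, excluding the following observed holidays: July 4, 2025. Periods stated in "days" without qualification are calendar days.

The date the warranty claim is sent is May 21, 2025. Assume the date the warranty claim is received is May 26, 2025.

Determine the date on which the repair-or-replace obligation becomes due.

October 8, 2025

The last day of the inspection period: May 26, 2025 + 45 days = July 10, 2025.
The last day of the notice period: 69 calendar days after July 10, 2025 is September 17, 2025.
The date on which the repair-or-replace obligation becomes due: 15 business days after Wednesday, September 17, 2025, skipping weekends — Sep 18, Sep 19, Sep 22, Sep 23, …, Oct 6, Oct 7, Oct 8 — lands on Wednesday, October 8, 2025.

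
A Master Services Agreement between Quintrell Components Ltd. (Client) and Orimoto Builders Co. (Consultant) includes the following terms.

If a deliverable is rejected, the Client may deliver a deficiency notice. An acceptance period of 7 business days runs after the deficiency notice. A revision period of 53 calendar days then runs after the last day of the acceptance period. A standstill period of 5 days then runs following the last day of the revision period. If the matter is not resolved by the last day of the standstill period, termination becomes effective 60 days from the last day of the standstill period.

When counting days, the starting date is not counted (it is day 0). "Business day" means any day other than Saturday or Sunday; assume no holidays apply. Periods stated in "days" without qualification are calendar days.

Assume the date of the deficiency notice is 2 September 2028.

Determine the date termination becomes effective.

The last day of the acceptance period: 7 business days after Saturday, 2 September 2028, skipping weekends — Sep 4, Sep 5, Sep 6, Sep 7, Sep 8, Sep 11, Sep 12 — lands on Tuesday, 12 September 2028.
Adding 53 calendar days to 12 September 2028 gives 4 November 2028, which is the last day of the revision period.
The last day of the standstill period: 4 November 2028 + 5 days = 9 November 2028.
The date termination becomes effective: 9 November 2028 + 60 days = 8 January 2029.

8 January 2029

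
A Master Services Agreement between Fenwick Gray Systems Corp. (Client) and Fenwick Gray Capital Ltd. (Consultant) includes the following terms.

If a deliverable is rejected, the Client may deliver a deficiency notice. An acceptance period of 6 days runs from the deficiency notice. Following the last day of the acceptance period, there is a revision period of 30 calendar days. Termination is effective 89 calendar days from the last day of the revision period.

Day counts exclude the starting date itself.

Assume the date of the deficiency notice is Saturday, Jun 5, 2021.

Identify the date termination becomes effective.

The last day of the acceptance period: 6 calendar days after Jun 5, 2021 is Jun 11, 2021.
The last day of the revision period: Jun 11, 2021 + 30 days = Jul 11, 2021.
Adding 89 calendar days to Jul 11, 2021 gives Oct 8, 2021, which is the date termination becomes effective.

Oct 8, 2021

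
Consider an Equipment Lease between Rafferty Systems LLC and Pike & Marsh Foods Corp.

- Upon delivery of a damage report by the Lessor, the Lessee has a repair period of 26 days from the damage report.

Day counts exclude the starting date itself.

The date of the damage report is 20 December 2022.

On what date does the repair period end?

The last day of the repair period: 26 calendar days after 20 December 2022 is 15 January 2023.

15 January 2023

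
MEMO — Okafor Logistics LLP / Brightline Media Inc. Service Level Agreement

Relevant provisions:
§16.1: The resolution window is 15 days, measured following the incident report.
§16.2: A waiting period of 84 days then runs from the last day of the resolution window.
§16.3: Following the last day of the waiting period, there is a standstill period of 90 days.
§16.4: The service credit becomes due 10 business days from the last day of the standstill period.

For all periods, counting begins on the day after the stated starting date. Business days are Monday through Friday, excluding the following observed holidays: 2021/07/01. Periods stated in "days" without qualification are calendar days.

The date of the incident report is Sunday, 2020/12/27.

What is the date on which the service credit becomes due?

2021/07/16

Adding 15 calendar days to 2020/12/27 gives 2021/01/11, which is the last day of the resolution window.
The last day of the waiting period: 84 calendar days after 2021/01/11 is 2021/04/05.
The last day of the standstill period: 90 calendar days after 2021/04/05 is 2021/07/04.
The date on which the service credit becomes due: counting 10 business days from Sunday, 2021/07/04 (Jul 5, Jul 6, Jul 7, Jul 8, Jul 9, Jul 12, Jul 13, Jul 14, Jul 15, Jul 16, skipping weekends) reaches Friday, 2021/07/16.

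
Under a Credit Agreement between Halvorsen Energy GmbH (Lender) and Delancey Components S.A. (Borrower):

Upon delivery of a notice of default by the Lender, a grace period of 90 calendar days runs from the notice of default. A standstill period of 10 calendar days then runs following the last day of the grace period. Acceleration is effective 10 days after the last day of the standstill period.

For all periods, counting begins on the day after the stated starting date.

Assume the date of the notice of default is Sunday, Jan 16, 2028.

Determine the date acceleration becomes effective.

May 5, 2028

Adding 90 calendar days to Jan 16, 2028 gives Apr 15, 2028, which is the last day of the grace period.
The last day of the standstill period: 10 calendar days after Apr 15, 2028 is Apr 25, 2028.
The date acceleration becomes effective: Apr 25, 2028 + 10 days = May 5, 2028.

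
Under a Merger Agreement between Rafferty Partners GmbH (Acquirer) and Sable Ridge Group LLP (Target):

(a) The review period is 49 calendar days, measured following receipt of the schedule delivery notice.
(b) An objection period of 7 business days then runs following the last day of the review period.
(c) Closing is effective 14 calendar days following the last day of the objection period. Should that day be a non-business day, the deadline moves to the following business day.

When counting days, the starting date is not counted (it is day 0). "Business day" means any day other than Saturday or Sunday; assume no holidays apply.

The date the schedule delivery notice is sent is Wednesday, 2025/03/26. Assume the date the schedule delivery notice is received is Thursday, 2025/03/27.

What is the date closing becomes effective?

2025/06/09

The last day of the review period: 2025/03/27 + 49 days = 2025/05/15.
The last day of the objection period: counting 7 business days from Thursday, 2025/05/15 (May 16, May 19, May 20, May 21, May 22, May 23, May 26, skipping weekends) reaches Monday, 2025/05/26.
The date closing becomes effective: 14 calendar days after 2025/05/26 is 2025/06/09. 2025/06/09 is a Monday, so no roll-forward applies.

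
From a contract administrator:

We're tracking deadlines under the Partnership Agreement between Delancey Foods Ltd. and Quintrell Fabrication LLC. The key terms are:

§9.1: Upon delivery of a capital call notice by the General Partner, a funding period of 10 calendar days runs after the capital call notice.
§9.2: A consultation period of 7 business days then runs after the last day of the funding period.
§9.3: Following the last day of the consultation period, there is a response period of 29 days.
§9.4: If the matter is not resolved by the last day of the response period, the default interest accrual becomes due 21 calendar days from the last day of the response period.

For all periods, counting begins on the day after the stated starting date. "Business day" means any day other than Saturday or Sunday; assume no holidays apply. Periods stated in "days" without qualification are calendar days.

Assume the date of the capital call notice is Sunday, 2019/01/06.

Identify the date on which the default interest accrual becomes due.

2019/03/16

The last day of the funding period: 10 calendar days after 2019/01/06 is 2019/01/16.
From Wednesday, 2019/01/16, 7 business days (Jan 17, Jan 18, Jan 21, Jan 22, Jan 23, Jan 24, Jan 25, skipping weekends) brings us to Friday, 2019/01/25, which is the last day of the consultation period.
The last day of the response period: 2019/01/25 + 29 days = 2019/02/23.
Adding 21 calendar days to 2019/02/23 gives 2019/03/16, which is the date on which the default interest accrual becomes due.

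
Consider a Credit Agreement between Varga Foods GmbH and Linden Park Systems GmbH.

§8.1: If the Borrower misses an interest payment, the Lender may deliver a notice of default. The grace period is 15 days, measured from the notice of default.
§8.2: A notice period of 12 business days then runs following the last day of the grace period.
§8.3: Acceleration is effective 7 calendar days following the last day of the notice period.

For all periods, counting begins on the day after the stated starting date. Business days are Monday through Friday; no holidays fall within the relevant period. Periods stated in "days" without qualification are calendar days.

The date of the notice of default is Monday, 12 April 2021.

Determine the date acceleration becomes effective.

20 May 2021

Adding 15 calendar days to 12 April 2021 gives 27 April 2021, which is the last day of the grace period.
From Tuesday, 27 April 2021, 12 business days (Apr 28, Apr 29, Apr 30, May 3, …, May 11, May 12, May 13, skipping weekends) brings us to Thursday, 13 May 2021, which is the last day of the notice period.
The date acceleration becomes effective: 7 calendar days after 13 May 2021 is 20 May 2021.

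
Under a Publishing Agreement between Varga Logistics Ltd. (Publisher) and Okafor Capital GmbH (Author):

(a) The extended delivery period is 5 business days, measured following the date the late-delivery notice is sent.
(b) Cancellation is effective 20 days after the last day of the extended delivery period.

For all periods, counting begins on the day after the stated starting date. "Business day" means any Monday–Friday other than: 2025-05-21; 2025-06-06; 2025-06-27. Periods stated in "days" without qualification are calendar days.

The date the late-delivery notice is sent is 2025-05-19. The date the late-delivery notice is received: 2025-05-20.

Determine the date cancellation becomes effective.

2025-06-16

The last day of the extended delivery period: 5 business days after Monday, 2025-05-19, skipping weekends and the listed holiday on May 21 — May 20, May 22, May 23, May 26, May 27 — lands on Tuesday, 2025-05-27.
The date cancellation becomes effective: 2025-05-27 + 20 days = 2025-06-16.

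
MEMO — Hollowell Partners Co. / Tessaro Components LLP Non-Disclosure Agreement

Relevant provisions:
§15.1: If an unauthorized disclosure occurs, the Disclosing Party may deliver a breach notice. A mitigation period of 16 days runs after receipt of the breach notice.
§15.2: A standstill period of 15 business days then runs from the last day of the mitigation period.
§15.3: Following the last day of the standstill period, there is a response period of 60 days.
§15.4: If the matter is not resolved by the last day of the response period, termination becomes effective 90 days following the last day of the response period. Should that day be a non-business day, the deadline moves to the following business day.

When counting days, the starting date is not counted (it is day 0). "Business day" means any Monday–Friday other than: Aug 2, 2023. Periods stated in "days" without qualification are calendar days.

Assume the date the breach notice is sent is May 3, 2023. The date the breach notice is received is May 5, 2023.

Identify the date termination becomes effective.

The last day of the mitigation period: 16 calendar days after May 5, 2023 is May 21, 2023.
From Sunday, May 21, 2023, 15 business days (May 22, May 23, May 24, May 25, …, Jun 7, Jun 8, Jun 9, skipping weekends) brings us to Friday, Jun 9, 2023, which is the last day of the standstill period.
Adding 60 calendar days to Jun 9, 2023 gives Aug 8, 2023, which is the last day of the response period.
The date termination becomes effective: Aug 8, 2023 + 90 days = Nov 6, 2023. Nov 6, 2023 is a Monday and is not a listed holiday, so no roll-forward applies.

Nov 6, 2023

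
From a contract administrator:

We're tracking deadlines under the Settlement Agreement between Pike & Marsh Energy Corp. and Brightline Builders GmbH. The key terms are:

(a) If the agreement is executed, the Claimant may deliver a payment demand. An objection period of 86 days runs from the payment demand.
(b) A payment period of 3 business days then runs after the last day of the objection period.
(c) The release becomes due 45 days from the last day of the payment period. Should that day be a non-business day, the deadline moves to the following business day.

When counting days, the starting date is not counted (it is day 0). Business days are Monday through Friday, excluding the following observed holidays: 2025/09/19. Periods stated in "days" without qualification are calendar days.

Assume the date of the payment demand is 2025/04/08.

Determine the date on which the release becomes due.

2025/08/22

Adding 86 calendar days to 2025/04/08 gives 2025/07/03, which is the last day of the objection period.
From Thursday, 2025/07/03, 3 business days (Jul 4, Jul 7, Jul 8, skipping weekends) brings us to Tuesday, 2025/07/08, which is the last day of the payment period.
The date on which the release becomes due: 45 calendar days after 2025/07/08 is 2025/08/22. 2025/08/22 is a Friday and is not a listed holiday, so no roll-forward applies.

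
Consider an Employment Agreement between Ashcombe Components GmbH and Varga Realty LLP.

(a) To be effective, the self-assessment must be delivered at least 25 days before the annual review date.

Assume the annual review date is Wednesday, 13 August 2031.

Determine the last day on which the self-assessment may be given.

19 July 2031

Counting back 25 calendar days from 13 August 2031 gives 19 July 2031.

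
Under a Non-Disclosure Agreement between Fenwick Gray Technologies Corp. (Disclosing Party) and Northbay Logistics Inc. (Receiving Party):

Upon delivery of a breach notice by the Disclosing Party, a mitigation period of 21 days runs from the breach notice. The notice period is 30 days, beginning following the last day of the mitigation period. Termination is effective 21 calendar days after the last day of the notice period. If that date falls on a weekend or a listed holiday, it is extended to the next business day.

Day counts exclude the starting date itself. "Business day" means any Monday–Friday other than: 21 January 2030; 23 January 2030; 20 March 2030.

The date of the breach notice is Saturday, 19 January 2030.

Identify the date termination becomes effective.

Adding 21 calendar days to 19 January 2030 gives 9 February 2030, which is the last day of the mitigation period.
The last day of the notice period: 9 February 2030 + 30 days = 11 March 2030.
Adding 21 calendar days to 11 March 2030 gives 1 April 2030, which is the date termination becomes effective. 1 April 2030 is a Monday and is not a listed holiday, so no roll-forward applies.

1 April 2030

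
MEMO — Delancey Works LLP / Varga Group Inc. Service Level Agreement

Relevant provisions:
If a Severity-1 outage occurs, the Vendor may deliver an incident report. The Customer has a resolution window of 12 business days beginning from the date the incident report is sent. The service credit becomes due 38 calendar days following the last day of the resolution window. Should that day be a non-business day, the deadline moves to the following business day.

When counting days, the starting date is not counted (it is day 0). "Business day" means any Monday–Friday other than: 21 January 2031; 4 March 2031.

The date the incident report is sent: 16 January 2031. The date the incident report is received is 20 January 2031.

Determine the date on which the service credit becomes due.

The last day of the resolution window: counting 12 business days from Thursday, 16 January 2031 (Jan 17, Jan 20, Jan 22, Jan 23, …, Jan 31, Feb 3, Feb 4, skipping weekends and the listed holiday on Jan 21) reaches Tuesday, 4 February 2031.
Adding 38 calendar days to 4 February 2031 gives 14 March 2031, which is the date on which the service credit becomes due. 14 March 2031 is a Friday and is not a listed holiday, so no roll-forward applies.

14 March 2031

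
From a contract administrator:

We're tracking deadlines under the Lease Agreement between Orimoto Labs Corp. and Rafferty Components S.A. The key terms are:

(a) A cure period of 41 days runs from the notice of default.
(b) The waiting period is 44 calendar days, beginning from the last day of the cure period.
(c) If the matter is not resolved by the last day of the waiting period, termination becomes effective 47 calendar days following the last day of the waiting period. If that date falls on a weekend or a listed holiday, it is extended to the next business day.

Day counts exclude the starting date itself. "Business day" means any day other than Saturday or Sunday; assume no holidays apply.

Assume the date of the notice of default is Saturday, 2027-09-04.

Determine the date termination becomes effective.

The last day of the cure period: 41 calendar days after 2027-09-04 is 2027-10-15.
Adding 44 calendar days to 2027-10-15 gives 2027-11-28, which is the last day of the waiting period.
Adding 47 calendar days to 2027-11-28 gives 2028-01-14, which is the date termination becomes effective. 2028-01-14 is a Friday, so no roll-forward applies.

2028-01-14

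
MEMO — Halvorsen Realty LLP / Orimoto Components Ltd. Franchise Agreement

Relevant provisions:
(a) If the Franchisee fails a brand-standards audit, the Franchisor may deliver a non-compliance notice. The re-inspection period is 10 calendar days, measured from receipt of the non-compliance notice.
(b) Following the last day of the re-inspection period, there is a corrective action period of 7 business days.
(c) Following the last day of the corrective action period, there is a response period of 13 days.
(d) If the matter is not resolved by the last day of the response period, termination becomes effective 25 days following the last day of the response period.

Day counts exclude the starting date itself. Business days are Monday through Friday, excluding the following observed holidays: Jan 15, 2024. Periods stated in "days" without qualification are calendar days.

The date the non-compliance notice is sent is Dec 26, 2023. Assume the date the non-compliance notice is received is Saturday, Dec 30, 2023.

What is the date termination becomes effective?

Feb 26, 2024

Adding 10 calendar days to Dec 30, 2023 gives Jan 9, 2024, which is the last day of the re-inspection period.
The last day of the corrective action period: 7 business days after Tuesday, Jan 9, 2024, skipping weekends and the listed holiday on Jan 15 — Jan 10, Jan 11, Jan 12, Jan 16, Jan 17, Jan 18, Jan 19 — lands on Friday, Jan 19, 2024.
The last day of the response period: Jan 19, 2024 + 13 days = Feb 1, 2024.
The date termination becomes effective: Feb 1, 2024 + 25 days = Feb 26, 2024.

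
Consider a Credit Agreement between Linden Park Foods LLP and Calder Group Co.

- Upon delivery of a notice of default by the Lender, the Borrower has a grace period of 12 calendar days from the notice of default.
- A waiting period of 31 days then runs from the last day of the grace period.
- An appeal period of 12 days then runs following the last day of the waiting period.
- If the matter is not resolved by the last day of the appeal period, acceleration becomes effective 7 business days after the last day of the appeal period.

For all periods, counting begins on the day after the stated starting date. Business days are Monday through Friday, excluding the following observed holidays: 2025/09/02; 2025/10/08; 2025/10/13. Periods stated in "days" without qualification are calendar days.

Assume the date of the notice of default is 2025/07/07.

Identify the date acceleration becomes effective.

The last day of the grace period: 2025/07/07 + 12 days = 2025/07/19.
The last day of the waiting period: 31 calendar days after 2025/07/19 is 2025/08/19.
The last day of the appeal period: 12 calendar days after 2025/08/19 is 2025/08/31.
From Sunday, 2025/08/31, 7 business days (Sep 1, Sep 3, Sep 4, Sep 5, Sep 8, Sep 9, Sep 10, skipping weekends and the listed holiday on Sep 2) brings us to Wednesday, 2025/09/10, which is the date acceleration becomes effective.

2025/09/10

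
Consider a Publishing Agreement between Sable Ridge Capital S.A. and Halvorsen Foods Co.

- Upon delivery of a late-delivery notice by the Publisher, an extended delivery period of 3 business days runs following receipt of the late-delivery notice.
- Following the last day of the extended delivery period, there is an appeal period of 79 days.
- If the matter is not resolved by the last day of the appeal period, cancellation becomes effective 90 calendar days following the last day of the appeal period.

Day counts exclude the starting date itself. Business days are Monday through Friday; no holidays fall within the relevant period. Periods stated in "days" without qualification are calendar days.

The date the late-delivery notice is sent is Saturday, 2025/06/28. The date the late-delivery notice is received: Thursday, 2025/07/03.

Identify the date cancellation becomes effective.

The last day of the extended delivery period: 3 business days after Thursday, 2025/07/03, skipping weekends — Jul 4, Jul 7, Jul 8 — lands on Tuesday, 2025/07/08.
The last day of the appeal period: 2025/07/08 + 79 days = 2025/09/25.
The date cancellation becomes effective: 90 calendar days after 2025/09/25 is 2025/12/24.

2025/12/24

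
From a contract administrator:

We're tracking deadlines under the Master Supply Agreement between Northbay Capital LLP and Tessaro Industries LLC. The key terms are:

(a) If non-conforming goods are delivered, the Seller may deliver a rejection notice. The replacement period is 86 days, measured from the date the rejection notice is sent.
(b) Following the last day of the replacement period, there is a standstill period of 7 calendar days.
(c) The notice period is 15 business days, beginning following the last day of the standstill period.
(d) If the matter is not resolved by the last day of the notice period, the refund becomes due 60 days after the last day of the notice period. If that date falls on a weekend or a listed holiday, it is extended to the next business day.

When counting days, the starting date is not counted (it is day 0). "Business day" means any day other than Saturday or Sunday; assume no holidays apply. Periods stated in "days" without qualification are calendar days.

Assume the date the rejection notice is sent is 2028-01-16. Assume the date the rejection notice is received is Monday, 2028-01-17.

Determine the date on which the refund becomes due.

2028-07-10

The last day of the replacement period: 2028-01-16 + 86 days = 2028-04-11.
The last day of the standstill period: 2028-04-11 + 7 days = 2028-04-18.
From Tuesday, 2028-04-18, 15 business days (Apr 19, Apr 20, Apr 21, Apr 24, …, May 5, May 8, May 9, skipping weekends) brings us to Tuesday, 2028-05-09, which is the last day of the notice period.
Adding 60 calendar days to 2028-05-09 gives 2028-07-08, which is the date on which the refund becomes due. That falls on a Saturday, so it rolls to the next business day, Monday, 2028-07-10.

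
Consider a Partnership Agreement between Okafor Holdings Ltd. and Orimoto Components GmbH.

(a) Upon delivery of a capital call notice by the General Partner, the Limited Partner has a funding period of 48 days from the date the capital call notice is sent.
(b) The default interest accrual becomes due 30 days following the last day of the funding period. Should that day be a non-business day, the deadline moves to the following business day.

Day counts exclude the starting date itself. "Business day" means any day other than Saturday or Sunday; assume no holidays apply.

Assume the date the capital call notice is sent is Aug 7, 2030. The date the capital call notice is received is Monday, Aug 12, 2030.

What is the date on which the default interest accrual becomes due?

Oct 24, 2030

Adding 48 calendar days to Aug 7, 2030 gives Sep 24, 2030, which is the last day of the funding period.
The date on which the default interest accrual becomes due: Sep 24, 2030 + 30 days = Oct 24, 2030. Oct 24, 2030 is a Thursday, so no roll-forward applies.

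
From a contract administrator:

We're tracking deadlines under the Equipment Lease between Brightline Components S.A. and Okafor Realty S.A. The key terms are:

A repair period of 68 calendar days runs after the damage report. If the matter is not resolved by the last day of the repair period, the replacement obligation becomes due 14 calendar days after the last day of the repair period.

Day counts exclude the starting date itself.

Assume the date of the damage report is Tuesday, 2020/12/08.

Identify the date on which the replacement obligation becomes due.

2021/02/28

The last day of the repair period: 2020/12/08 + 68 days = 2021/02/14.
The date on which the replacement obligation becomes due: 2021/02/14 + 14 days = 2021/02/28.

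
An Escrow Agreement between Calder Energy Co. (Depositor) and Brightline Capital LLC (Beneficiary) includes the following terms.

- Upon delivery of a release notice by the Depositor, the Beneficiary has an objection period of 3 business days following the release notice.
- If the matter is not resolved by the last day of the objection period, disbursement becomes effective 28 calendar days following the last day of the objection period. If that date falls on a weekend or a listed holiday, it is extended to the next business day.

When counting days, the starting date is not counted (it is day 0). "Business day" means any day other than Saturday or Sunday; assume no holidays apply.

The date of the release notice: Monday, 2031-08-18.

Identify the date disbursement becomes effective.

2031-09-18

From Monday, 2031-08-18, 3 business days (Aug 19, Aug 20, Aug 21, skipping weekends) brings us to Thursday, 2031-08-21, which is the last day of the objection period.
Adding 28 calendar days to 2031-08-21 gives 2031-09-18, which is the date disbursement becomes effective. 2031-09-18 is a Thursday, so no roll-forward applies.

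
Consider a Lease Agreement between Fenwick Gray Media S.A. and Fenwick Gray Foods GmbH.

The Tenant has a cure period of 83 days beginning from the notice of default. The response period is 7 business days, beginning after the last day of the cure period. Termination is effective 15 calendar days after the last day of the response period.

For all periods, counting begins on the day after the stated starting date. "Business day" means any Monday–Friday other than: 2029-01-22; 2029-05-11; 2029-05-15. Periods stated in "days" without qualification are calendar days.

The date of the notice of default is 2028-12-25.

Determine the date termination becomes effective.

The last day of the cure period: 2028-12-25 + 83 days = 2029-03-18.
The last day of the response period: counting 7 business days from Sunday, 2029-03-18 (Mar 19, Mar 20, Mar 21, Mar 22, Mar 23, Mar 26, Mar 27, skipping weekends) reaches Tuesday, 2029-03-27.
The date termination becomes effective: 15 calendar days after 2029-03-27 is 2029-04-11.

2029-04-11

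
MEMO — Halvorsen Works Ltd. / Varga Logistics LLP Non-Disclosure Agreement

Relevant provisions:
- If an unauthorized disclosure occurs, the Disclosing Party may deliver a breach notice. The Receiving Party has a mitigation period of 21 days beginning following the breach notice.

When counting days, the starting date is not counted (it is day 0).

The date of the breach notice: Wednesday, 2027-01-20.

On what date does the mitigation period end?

2027-02-10

The last day of the mitigation period: 2027-01-20 + 21 days = 2027-02-10.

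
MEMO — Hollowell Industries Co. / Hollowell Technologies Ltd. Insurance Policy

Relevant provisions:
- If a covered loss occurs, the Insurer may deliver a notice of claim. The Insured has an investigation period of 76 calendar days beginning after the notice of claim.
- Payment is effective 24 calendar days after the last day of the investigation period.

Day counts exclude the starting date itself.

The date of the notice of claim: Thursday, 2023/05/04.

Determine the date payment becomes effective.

The last day of the investigation period: 2023/05/04 + 76 days = 2023/07/19.
The date payment becomes effective: 2023/07/19 + 24 days = 2023/08/12.

2023/08/12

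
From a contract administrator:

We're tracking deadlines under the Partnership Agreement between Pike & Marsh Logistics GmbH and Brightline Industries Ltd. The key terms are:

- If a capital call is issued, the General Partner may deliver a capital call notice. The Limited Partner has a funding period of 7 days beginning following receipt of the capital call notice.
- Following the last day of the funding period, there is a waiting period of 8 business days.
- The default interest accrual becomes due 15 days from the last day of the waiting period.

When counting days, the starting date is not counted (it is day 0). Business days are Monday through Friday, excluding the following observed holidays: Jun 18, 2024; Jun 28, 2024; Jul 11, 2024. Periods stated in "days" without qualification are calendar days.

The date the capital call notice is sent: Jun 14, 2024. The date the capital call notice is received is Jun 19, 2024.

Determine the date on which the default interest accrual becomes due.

Jul 24, 2024

Adding 7 calendar days to Jun 19, 2024 gives Jun 26, 2024, which is the last day of the funding period.
The last day of the waiting period: counting 8 business days from Wednesday, Jun 26, 2024 (Jun 27, Jul 1, Jul 2, Jul 3, Jul 4, Jul 5, Jul 8, Jul 9, skipping weekends and the listed holiday on Jun 28) reaches Tuesday, Jul 9, 2024.
The date on which the default interest accrual becomes due: 15 calendar days after Jul 9, 2024 is Jul 24, 2024.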